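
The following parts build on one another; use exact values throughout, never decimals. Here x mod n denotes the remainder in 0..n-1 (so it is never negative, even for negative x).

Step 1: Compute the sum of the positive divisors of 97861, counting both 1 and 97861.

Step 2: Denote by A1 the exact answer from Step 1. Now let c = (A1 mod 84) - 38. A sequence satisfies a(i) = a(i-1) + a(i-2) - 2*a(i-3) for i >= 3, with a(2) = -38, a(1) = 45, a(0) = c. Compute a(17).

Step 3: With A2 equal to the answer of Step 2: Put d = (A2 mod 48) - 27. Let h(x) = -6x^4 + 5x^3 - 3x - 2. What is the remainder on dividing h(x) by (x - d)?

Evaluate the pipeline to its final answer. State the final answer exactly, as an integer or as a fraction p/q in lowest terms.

Step 1: 97861 is prime, so its only divisors are 1 and 97861; sigma = 1 + 97861 = 97862; answer 97862
Step 2: A1 = 97862; c = -36; a(3) = 1*(-38) + 1*(45) - 2*(-36) = 79; iterating: a(3)=79, a(4)=-49, a(5)=106, a(6)=-101, a(7)=103, a(8)=-210, a(9)=95, a(10)=-321, a(11)=194, a(12)=-317, a(13)=519, a(14)=-186, a(15)=967, a(16)=-257, a(17)=1082; answer 1082
Step 3: A2 = 1082; d = -1; remainder = value at the root: -6*(-1)^4 + 5*(-1)^3 - 3*(-1)^1 - 2 = (-6) + (-5) + (3) + (-2) = -10; answer -10

-10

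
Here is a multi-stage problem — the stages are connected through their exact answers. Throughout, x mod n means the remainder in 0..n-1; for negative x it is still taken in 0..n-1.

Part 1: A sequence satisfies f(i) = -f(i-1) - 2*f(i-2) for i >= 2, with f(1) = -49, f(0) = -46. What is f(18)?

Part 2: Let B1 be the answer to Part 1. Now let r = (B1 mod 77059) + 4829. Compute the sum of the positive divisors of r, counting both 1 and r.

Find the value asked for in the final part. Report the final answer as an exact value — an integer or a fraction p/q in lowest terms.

Part 1: f(2) = -1*(-49) - 2*(-46) = 141; iterating: f(2)=141, f(3)=-43, f(4)=-239, f(5)=325, f(6)=153, f(7)=-803, f(8)=497, f(9)=1109, f(10)=-2103, f(11)=-115, f(12)=4321, f(13)=-4091, f(14)=-4551, f(15)=12733, f(16)=-3631, f(17)=-21835, f(18)=29097; answer 29097
Part 2: B1 = 29097; r = 33926; 33926 = 2 * 16963; sigma = (1 + 2) * (1 + 16963) = 3 * 16964 = 50892; answer 50892

50892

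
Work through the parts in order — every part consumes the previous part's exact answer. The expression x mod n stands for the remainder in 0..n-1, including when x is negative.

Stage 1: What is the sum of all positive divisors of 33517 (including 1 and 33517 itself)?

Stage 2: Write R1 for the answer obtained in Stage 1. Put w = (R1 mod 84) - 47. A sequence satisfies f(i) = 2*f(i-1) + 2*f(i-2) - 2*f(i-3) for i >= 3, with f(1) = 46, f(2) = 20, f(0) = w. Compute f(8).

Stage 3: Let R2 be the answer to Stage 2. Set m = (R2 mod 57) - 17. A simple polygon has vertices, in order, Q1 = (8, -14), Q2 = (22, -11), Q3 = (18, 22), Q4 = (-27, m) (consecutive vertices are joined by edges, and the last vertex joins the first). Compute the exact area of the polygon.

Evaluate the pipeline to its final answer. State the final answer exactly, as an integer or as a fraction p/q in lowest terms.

857

Stage 1: 33517 = 11^2 * 277; sigma = (1 + 11 + 121) * (1 + 277) = 133 * 278 = 36974; answer 36974
Stage 2: R1 = 36974; w = -33; f(3) = 2*(20) + 2*(46) - 2*(-33) = 198; iterating: f(3)=198, f(4)=344, f(5)=1044, f(6)=2380, f(7)=6160, f(8)=14992; answer 14992
Stage 3: R2 = 14992; m = -16; cross terms: (8*-11 - 22*-14)=220, (22*22 - 18*-11)=682, (18*-16 - -27*22)=306, (-27*-14 - 8*-16)=506; twice the area = |1714| = 1714; area = 857; answer 857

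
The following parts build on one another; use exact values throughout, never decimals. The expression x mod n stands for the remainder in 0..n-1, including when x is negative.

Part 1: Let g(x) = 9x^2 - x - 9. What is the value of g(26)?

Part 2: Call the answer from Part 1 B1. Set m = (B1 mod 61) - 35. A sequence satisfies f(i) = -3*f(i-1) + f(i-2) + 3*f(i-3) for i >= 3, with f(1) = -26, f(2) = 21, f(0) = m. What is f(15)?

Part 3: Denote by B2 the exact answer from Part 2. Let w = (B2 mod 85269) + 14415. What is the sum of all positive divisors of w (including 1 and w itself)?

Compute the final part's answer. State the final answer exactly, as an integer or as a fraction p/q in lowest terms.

Part 1: 9*(26)^2 - 1*(26)^1 - 9 = (6084) + (-26) + (-9) = 6049; answer 6049
Part 2: B1 = 6049; m = -25; f(3) = -3*(21) + 1*(-26) + 3*(-25) = -164; iterating: f(3)=-164, f(4)=435, f(5)=-1406, f(6)=4161, f(7)=-12584, f(8)=37695, f(9)=-113186, f(10)=339501, f(11)=-1018604, f(12)=3055755, f(13)=-9167366, f(14)=27502041, f(15)=-82506224; answer -82506224
Part 3: B2 = -82506224; w = 48583; 48583 = 19 * 2557; sigma = (1 + 19) * (1 + 2557) = 20 * 2558 = 51160; answer 51160

51160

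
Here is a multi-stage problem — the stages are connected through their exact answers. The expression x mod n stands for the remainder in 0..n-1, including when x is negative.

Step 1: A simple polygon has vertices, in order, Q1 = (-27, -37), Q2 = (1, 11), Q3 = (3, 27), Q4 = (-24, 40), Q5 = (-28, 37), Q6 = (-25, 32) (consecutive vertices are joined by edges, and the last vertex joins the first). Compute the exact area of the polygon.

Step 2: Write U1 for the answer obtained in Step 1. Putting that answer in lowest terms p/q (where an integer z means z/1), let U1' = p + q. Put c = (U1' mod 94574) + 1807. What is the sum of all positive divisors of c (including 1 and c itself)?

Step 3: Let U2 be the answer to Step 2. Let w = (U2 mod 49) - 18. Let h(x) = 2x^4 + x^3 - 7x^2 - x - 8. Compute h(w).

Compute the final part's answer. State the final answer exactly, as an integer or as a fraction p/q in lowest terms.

Step 1: cross terms: (-27*11 - 1*-37)=-260, (1*27 - 3*11)=-6, (3*40 - -24*27)=768, (-24*37 - -28*40)=232, (-28*32 - -25*37)=29, (-25*-37 - -27*32)=1789; twice the area = |2552| = 2552; area = 1276; answer 1276
Step 2: U1 = 1276; threaded value p + q = 1277; c = 3084; 3084 = 2^2 * 3 * 257; sigma = (1 + 2 + 4) * (1 + 3) * (1 + 257) = 7 * 4 * 258 = 7224; answer 7224
Step 3: U2 = 7224; w = 3; 2*(3)^4 + 1*(3)^3 - 7*(3)^2 - 1*(3)^1 - 8 = (162) + (27) + (-63) + (-3) + (-8) = 115; answer 115

115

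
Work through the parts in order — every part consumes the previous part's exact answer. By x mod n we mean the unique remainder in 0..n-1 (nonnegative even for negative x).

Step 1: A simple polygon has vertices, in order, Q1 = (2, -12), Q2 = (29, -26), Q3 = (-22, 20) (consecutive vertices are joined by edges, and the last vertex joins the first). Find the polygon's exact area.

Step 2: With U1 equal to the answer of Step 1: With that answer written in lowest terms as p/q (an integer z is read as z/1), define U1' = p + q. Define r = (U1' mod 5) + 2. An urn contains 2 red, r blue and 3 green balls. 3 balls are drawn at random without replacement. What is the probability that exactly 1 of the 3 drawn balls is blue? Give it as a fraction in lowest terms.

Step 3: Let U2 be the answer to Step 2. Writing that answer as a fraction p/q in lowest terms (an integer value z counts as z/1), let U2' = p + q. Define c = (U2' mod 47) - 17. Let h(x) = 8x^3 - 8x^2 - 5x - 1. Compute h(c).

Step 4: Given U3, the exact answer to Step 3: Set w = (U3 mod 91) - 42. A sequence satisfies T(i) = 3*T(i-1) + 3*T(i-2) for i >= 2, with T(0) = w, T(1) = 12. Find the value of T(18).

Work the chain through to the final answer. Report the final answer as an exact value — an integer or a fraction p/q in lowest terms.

-53524080315

Step 1: cross terms: (2*-26 - 29*-12)=296, (29*20 - -22*-26)=8, (-22*-12 - 2*20)=224; twice the area = |528| = 528; area = 264; answer 264
Step 2: U1 = 264; threaded value p + q = 265; r = 2; total draws C(7,3) = 35; favorable C(2,1)*C(5,2) = 20; P = 4/7; answer 4/7
Step 3: U2 = 4/7; threaded value p + q = 11; c = -6; 8*(-6)^3 - 8*(-6)^2 - 5*(-6)^1 - 1 = (-1728) + (-288) + (30) + (-1) = -1987; answer -1987
Step 4: U3 = -1987; w = -27; T(2) = 3*(12) + 3*(-27) = -45; iterating: T(2)=-45, T(3)=-99, T(4)=-432, T(5)=-1593, T(6)=-6075, T(7)=-23004, T(8)=-87237, T(9)=-330723, T(10)=-1253880, T(11)=-4753809, T(12)=-18023067, T(13)=-68330628, T(14)=-259061085, T(15)=-982175139, T(16)=-3723708672, T(17)=-14117651433, T(18)=-53524080315; answer -53524080315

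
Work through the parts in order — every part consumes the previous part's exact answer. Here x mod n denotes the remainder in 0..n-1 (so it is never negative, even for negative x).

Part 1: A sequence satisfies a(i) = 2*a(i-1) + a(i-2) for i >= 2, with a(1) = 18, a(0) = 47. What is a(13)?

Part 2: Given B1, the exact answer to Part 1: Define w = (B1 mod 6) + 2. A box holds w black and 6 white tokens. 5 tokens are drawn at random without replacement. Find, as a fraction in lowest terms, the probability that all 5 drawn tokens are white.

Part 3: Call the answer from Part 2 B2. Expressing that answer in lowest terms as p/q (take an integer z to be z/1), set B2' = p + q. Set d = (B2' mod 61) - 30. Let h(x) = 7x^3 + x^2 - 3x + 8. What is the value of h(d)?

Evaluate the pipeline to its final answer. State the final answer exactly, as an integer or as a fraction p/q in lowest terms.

Part 1: a(2) = 2*(18) + 1*(47) = 83; iterating: a(2)=83, a(3)=184, a(4)=451, a(5)=1086, a(6)=2623, a(7)=6332, a(8)=15287, a(9)=36906, a(10)=89099, a(11)=215104, a(12)=519307, a(13)=1253718; answer 1253718
Part 2: B1 = 1253718; w = 2; total draws C(8,5) = 56; favorable C(6,5) = 6; P = 3/28; answer 3/28
Part 3: B2 = 3/28; threaded value p + q = 31; d = 1; 7*(1)^3 + 1*(1)^2 - 3*(1)^1 + 8 = (7) + (1) + (-3) + (8) = 13; answer 13

13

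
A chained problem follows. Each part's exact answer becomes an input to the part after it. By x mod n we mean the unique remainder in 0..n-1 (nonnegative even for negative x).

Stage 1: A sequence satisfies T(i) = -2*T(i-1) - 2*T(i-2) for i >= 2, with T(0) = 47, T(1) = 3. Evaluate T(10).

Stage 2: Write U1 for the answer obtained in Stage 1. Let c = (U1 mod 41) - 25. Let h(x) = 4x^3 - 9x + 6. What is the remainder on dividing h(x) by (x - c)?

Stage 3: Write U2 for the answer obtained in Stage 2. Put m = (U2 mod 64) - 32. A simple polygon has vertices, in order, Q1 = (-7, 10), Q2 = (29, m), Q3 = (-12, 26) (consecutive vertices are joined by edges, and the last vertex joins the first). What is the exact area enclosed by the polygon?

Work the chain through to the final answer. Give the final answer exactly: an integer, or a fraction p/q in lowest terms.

Stage 1: T(2) = -2*(3) - 2*(47) = -100; iterating: T(2)=-100, T(3)=194, T(4)=-188, T(5)=-12, T(6)=400, T(7)=-776, T(8)=752, T(9)=48, T(10)=-1600; answer -1600
Stage 2: U1 = -1600; c = 15; remainder = value at the root: 4*(15)^3 - 9*(15)^1 + 6 = (13500) + (-135) + (6) = 13371; answer 13371
Stage 3: U2 = 13371; m = 27; cross terms: (-7*27 - 29*10)=-479, (29*26 - -12*27)=1078, (-12*10 - -7*26)=62; twice the area = |661| = 661; area = 661/2; answer 661/2

661/2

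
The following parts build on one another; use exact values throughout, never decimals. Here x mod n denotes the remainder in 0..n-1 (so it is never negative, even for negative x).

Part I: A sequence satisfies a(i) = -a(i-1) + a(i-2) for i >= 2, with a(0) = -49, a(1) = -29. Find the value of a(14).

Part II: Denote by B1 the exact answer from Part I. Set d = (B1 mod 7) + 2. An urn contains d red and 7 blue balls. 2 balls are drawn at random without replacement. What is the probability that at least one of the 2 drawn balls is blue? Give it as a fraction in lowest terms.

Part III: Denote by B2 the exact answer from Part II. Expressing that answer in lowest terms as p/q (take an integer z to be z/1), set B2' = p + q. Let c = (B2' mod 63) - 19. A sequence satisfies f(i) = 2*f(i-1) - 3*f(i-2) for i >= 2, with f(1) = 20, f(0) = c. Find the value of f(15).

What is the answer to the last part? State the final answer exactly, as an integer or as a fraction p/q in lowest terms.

29102

Part I: a(2) = -1*(-29) + 1*(-49) = -20; iterating: a(2)=-20, a(3)=-9, a(4)=-11, a(5)=2, a(6)=-13, a(7)=15, a(8)=-28, a(9)=43, a(10)=-71, a(11)=114, a(12)=-185, a(13)=299, a(14)=-484; answer -484
Part II: B1 = -484; d = 8; total draws C(15,2) = 105; complement C(8,2) = 28; favorable 105 - 28 = 77; P = 11/15; answer 11/15
Part III: B2 = 11/15; threaded value p + q = 26; c = 7; f(2) = 2*(20) - 3*(7) = 19; iterating: f(2)=19, f(3)=-22, f(4)=-101, f(5)=-136, f(6)=31, f(7)=470, f(8)=847, f(9)=284, f(10)=-1973, f(11)=-4798, f(12)=-3677, f(13)=7040, f(14)=25111, f(15)=29102; answer 29102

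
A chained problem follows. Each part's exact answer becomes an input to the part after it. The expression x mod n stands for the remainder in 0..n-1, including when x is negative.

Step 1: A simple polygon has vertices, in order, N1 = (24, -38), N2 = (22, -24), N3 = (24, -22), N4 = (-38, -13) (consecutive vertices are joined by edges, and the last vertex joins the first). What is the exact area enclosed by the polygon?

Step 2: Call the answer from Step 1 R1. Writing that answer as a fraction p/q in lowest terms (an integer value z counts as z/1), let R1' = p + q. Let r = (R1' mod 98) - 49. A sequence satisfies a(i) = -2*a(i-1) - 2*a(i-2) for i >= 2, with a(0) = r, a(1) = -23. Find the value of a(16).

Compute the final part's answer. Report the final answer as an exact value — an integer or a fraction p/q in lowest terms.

10240

Step 1: cross terms: (24*-24 - 22*-38)=260, (22*-22 - 24*-24)=92, (24*-13 - -38*-22)=-1148, (-38*-38 - 24*-13)=1756; twice the area = |960| = 960; area = 480; answer 480
Step 2: R1 = 480; threaded value p + q = 481; r = 40; a(2) = -2*(-23) - 2*(40) = -34; iterating: a(2)=-34, a(3)=114, a(4)=-160, a(5)=92, a(6)=136, a(7)=-456, a(8)=640, a(9)=-368, a(10)=-544, a(11)=1824, a(12)=-2560, a(13)=1472, a(14)=2176, a(15)=-7296, a(16)=10240; answer 10240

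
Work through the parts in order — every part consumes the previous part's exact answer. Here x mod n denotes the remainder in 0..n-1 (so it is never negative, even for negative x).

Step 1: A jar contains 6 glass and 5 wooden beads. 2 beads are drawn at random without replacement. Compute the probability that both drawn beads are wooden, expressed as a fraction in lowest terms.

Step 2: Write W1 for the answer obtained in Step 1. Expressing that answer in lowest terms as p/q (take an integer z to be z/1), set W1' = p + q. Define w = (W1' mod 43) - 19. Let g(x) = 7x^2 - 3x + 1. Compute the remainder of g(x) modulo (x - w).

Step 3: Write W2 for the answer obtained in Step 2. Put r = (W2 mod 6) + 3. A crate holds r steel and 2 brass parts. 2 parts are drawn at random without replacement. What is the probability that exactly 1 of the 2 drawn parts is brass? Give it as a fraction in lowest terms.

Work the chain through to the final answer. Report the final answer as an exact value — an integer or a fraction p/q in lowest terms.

8/15

Step 1: total draws C(11,2) = 55; favorable C(5,2) = 10; P = 2/11; answer 2/11
Step 2: W1 = 2/11; threaded value p + q = 13; w = -6; remainder = value at the root: 7*(-6)^2 - 3*(-6)^1 + 1 = (252) + (18) + (1) = 271; answer 271
Step 3: W2 = 271; r = 4; total draws C(6,2) = 15; favorable C(2,1)*C(4,1) = 8; P = 8/15; answer 8/15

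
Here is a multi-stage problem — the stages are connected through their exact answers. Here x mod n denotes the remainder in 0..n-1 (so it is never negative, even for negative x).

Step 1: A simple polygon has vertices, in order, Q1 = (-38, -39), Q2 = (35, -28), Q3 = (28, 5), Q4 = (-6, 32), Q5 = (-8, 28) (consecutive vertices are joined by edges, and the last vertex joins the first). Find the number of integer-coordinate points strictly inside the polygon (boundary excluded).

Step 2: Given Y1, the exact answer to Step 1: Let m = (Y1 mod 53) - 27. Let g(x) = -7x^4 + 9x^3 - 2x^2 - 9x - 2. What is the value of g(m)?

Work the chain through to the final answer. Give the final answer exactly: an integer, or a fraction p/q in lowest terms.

-176

Step 1: cross terms: (-38*-28 - 35*-39)=2429, (35*5 - 28*-28)=959, (28*32 - -6*5)=926, (-6*28 - -8*32)=88, (-8*-39 - -38*28)=1376; twice the area = |5778| = 5778; area = 2889; boundary points = 1 + 1 + 1 + 2 + 1 = 6; strictly interior points = area - boundary/2 + 1 = 2887; answer 2887
Step 2: Y1 = 2887; m = -2; -7*(-2)^4 + 9*(-2)^3 - 2*(-2)^2 - 9*(-2)^1 - 2 = (-112) + (-72) + (-8) + (18) + (-2) = -176; answer -176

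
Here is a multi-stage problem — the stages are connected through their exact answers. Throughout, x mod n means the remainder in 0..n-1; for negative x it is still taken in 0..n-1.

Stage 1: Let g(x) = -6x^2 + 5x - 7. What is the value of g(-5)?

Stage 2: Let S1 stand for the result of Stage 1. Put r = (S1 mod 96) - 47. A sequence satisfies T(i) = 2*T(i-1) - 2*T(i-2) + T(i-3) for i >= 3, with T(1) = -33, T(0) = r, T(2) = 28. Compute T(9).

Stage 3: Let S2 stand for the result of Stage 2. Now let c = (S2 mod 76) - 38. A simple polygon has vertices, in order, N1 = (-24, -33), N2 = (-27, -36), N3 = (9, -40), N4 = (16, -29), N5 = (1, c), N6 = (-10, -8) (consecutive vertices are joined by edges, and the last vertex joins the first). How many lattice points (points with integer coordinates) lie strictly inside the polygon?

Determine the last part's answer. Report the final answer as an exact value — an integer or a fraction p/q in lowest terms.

569

Stage 1: -6*(-5)^2 + 5*(-5)^1 - 7 = (-150) + (-25) + (-7) = -182; answer -182
Stage 2: S1 = -182; r = -37; T(3) = 2*(28) - 2*(-33) + 1*(-37) = 85; iterating: T(3)=85, T(4)=81, T(5)=20, T(6)=-37, T(7)=-33, T(8)=28, T(9)=85; answer 85
Stage 3: S2 = 85; c = -29; cross terms: (-24*-36 - -27*-33)=-27, (-27*-40 - 9*-36)=1404, (9*-29 - 16*-40)=379, (16*-29 - 1*-29)=-435, (1*-8 - -10*-29)=-298, (-10*-33 - -24*-8)=138; twice the area = |1161| = 1161; area = 1161/2; boundary points = 3 + 4 + 1 + 15 + 1 + 1 = 25; strictly interior points = area - boundary/2 + 1 = 569; answer 569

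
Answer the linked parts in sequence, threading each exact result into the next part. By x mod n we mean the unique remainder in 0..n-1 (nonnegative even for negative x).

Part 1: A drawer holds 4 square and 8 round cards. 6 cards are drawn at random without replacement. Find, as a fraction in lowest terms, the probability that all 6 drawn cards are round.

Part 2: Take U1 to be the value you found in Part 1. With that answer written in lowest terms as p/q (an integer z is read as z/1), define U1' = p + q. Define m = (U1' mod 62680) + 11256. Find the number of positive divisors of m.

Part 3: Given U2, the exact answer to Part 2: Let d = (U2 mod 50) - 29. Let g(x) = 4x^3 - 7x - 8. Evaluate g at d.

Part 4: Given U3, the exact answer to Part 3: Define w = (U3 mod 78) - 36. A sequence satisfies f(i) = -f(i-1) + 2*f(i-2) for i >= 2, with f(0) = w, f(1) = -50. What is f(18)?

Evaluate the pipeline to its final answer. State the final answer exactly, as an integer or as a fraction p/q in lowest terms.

Part 1: total draws C(12,6) = 924; favorable C(8,6) = 28; P = 1/33; answer 1/33
Part 2: U1 = 1/33; threaded value p + q = 34; m = 11290; 11290 = 2 * 5 * 1129; number of divisors = (1+1) * (1+1) * (1+1) = 8; answer 8
Part 3: U2 = 8; d = -21; 4*(-21)^3 - 7*(-21)^1 - 8 = (-37044) + (147) + (-8) = -36905; answer -36905
Part 4: U3 = -36905; w = 31; f(2) = -1*(-50) + 2*(31) = 112; iterating: f(2)=112, f(3)=-212, f(4)=436, f(5)=-860, f(6)=1732, f(7)=-3452, f(8)=6916, f(9)=-13820, f(10)=27652, f(11)=-55292, f(12)=110596, f(13)=-221180, f(14)=442372, f(15)=-884732, f(16)=1769476, f(17)=-3538940, f(18)=7077892; answer 7077892

7077892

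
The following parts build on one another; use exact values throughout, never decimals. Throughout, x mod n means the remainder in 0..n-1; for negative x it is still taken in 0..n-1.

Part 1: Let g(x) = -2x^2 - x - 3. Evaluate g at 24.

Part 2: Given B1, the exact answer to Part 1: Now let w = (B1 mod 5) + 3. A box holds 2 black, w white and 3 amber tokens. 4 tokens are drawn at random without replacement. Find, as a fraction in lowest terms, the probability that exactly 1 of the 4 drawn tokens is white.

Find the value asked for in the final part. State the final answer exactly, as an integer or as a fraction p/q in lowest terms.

Part 1: -2*(24)^2 - 1*(24)^1 - 3 = (-1152) + (-24) + (-3) = -1179; answer -1179
Part 2: B1 = -1179; w = 4; total draws C(9,4) = 126; favorable C(4,1)*C(5,3) = 40; P = 20/63; answer 20/63

20/63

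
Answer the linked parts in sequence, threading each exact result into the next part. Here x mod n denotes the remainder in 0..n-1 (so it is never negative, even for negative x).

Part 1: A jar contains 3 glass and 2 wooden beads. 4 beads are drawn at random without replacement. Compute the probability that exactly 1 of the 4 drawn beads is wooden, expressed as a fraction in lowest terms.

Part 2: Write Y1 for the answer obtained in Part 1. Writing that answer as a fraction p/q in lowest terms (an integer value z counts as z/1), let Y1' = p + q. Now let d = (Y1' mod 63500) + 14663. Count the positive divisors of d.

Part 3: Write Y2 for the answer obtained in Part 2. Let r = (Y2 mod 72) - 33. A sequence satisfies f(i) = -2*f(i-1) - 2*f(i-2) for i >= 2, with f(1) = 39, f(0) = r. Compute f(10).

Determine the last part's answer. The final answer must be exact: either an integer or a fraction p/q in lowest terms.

-960

Part 1: total draws C(5,4) = 5; favorable C(2,1)*C(3,3) = 2; P = 2/5; answer 2/5
Part 2: Y1 = 2/5; threaded value p + q = 7; d = 14670; 14670 = 2 * 3^2 * 5 * 163; number of divisors = (1+1) * (2+1) * (1+1) * (1+1) = 24; answer 24
Part 3: Y2 = 24; r = -9; f(2) = -2*(39) - 2*(-9) = -60; iterating: f(2)=-60, f(3)=42, f(4)=36, f(5)=-156, f(6)=240, f(7)=-168, f(8)=-144, f(9)=624, f(10)=-960; answer -960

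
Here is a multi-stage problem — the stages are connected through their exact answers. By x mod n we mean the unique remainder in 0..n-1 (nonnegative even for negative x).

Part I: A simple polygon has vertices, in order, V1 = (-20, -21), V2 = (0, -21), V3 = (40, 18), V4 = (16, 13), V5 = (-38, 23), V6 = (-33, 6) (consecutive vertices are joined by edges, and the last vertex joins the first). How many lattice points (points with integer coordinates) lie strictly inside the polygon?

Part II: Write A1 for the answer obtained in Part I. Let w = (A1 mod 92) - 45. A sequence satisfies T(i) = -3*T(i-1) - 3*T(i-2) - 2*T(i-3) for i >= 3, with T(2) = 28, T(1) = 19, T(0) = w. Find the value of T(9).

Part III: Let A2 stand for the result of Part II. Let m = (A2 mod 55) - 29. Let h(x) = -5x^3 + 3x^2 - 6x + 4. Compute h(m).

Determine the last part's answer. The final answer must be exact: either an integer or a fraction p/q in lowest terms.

Part I: cross terms: (-20*-21 - 0*-21)=420, (0*18 - 40*-21)=840, (40*13 - 16*18)=232, (16*23 - -38*13)=862, (-38*6 - -33*23)=531, (-33*-21 - -20*6)=813; twice the area = |3698| = 3698; area = 1849; boundary points = 20 + 1 + 1 + 2 + 1 + 1 = 26; strictly interior points = area - boundary/2 + 1 = 1837; answer 1837
Part II: A1 = 1837; w = 44; T(3) = -3*(28) - 3*(19) - 2*(44) = -229; iterating: T(3)=-229, T(4)=565, T(5)=-1064, T(6)=1955, T(7)=-3803, T(8)=7672, T(9)=-15517; answer -15517
Part III: A2 = -15517; m = 19; -5*(19)^3 + 3*(19)^2 - 6*(19)^1 + 4 = (-34295) + (1083) + (-114) + (4) = -33322; answer -33322

-33322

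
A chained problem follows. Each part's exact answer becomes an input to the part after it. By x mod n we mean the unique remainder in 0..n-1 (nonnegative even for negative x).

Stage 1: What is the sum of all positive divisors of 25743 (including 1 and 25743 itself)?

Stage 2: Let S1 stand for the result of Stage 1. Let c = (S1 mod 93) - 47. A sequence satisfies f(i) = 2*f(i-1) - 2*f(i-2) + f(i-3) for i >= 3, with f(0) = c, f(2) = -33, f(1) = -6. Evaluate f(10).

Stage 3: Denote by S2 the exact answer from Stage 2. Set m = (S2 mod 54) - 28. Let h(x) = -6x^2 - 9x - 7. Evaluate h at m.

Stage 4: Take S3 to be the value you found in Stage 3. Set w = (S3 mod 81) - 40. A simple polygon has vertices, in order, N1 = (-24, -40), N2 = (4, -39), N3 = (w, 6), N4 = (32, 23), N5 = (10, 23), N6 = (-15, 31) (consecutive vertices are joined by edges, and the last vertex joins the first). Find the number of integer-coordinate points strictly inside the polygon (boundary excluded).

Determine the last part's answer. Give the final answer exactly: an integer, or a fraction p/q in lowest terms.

Stage 1: 25743 = 3 * 8581; sigma = (1 + 3) * (1 + 8581) = 4 * 8582 = 34328; answer 34328
Stage 2: S1 = 34328; c = -36; f(3) = 2*(-33) - 2*(-6) + 1*(-36) = -90; iterating: f(3)=-90, f(4)=-120, f(5)=-93, f(6)=-36, f(7)=-6, f(8)=-33, f(9)=-90, f(10)=-120; answer -120
Stage 3: S2 = -120; m = 14; -6*(14)^2 - 9*(14)^1 - 7 = (-1176) + (-126) + (-7) = -1309; answer -1309
Stage 4: S3 = -1309; w = 28; cross terms: (-24*-39 - 4*-40)=1096, (4*6 - 28*-39)=1116, (28*23 - 32*6)=452, (32*23 - 10*23)=506, (10*31 - -15*23)=655, (-15*-40 - -24*31)=1344; twice the area = |5169| = 5169; area = 5169/2; boundary points = 1 + 3 + 1 + 22 + 1 + 1 = 29; strictly interior points = area - boundary/2 + 1 = 2571; answer 2571

2571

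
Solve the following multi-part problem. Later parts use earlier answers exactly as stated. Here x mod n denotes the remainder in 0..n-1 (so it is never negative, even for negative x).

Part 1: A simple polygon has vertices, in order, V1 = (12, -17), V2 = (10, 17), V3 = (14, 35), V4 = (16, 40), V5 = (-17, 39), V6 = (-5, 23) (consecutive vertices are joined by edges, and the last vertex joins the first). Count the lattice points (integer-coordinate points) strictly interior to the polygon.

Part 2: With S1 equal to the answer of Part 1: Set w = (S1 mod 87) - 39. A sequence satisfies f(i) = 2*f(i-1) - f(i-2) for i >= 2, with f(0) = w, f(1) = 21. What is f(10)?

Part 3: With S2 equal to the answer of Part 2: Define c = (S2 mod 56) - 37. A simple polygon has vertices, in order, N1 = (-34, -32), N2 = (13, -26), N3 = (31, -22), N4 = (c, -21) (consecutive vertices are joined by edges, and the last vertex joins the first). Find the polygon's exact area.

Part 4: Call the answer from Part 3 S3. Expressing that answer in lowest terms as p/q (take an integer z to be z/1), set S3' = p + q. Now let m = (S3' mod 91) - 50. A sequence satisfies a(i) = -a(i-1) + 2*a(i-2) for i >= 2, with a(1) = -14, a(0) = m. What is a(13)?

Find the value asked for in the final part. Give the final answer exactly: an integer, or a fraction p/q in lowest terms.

Part 1: cross terms: (12*17 - 10*-17)=374, (10*35 - 14*17)=112, (14*40 - 16*35)=0, (16*39 - -17*40)=1304, (-17*23 - -5*39)=-196, (-5*-17 - 12*23)=-191; twice the area = |1403| = 1403; area = 1403/2; boundary points = 2 + 2 + 1 + 1 + 4 + 1 = 11; strictly interior points = area - boundary/2 + 1 = 697; answer 697
Part 2: S1 = 697; w = -38; f(2) = 2*(21) - 1*(-38) = 80; iterating: f(2)=80, f(3)=139, f(4)=198, f(5)=257, f(6)=316, f(7)=375, f(8)=434, f(9)=493, f(10)=552; answer 552
Part 3: S2 = 552; c = 11; cross terms: (-34*-26 - 13*-32)=1300, (13*-22 - 31*-26)=520, (31*-21 - 11*-22)=-409, (11*-32 - -34*-21)=-1066; twice the area = |345| = 345; area = 345/2; answer 345/2
Part 4: S3 = 345/2; threaded value p + q = 347; m = 24; a(2) = -1*(-14) + 2*(24) = 62; iterating: a(2)=62, a(3)=-90, a(4)=214, a(5)=-394, a(6)=822, a(7)=-1610, a(8)=3254, a(9)=-6474, a(10)=12982, a(11)=-25930, a(12)=51894, a(13)=-103754; answer -103754

-103754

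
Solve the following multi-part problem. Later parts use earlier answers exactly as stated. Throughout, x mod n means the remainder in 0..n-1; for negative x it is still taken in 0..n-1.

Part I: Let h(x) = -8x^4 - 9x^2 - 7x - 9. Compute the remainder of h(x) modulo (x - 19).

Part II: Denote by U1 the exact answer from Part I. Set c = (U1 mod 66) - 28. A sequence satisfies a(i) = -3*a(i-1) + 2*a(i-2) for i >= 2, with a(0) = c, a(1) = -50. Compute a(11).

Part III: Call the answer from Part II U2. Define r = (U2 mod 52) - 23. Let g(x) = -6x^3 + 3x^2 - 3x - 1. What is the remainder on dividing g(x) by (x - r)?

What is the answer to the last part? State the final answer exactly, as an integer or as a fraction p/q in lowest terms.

Part I: remainder = value at the root: -8*(19)^4 - 9*(19)^2 - 7*(19)^1 - 9 = (-1042568) + (-3249) + (-133) + (-9) = -1045959; answer -1045959
Part II: U1 = -1045959; c = -19; a(2) = -3*(-50) + 2*(-19) = 112; iterating: a(2)=112, a(3)=-436, a(4)=1532, a(5)=-5468, a(6)=19468, a(7)=-69340, a(8)=246956, a(9)=-879548, a(10)=3132556, a(11)=-11156764; answer -11156764
Part III: U2 = -11156764; r = 21; remainder = value at the root: -6*(21)^3 + 3*(21)^2 - 3*(21)^1 - 1 = (-55566) + (1323) + (-63) + (-1) = -54307; answer -54307

-54307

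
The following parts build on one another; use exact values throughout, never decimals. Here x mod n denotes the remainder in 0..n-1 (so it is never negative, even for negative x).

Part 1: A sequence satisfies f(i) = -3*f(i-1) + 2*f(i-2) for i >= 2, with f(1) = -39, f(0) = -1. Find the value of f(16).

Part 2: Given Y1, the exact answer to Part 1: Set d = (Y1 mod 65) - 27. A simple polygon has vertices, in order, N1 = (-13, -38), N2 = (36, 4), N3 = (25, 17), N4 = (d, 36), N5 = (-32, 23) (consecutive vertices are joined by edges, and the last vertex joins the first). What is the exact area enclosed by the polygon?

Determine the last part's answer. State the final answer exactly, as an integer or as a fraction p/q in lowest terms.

Part 1: f(2) = -3*(-39) + 2*(-1) = 115; iterating: f(2)=115, f(3)=-423, f(4)=1499, f(5)=-5343, f(6)=19027, f(7)=-67767, f(8)=241355, f(9)=-859599, f(10)=3061507, f(11)=-10903719, f(12)=38834171, f(13)=-138309951, f(14)=492598195, f(15)=-1754414487, f(16)=6248439851; answer 6248439851
Part 2: Y1 = 6248439851; d = 29; cross terms: (-13*4 - 36*-38)=1316, (36*17 - 25*4)=512, (25*36 - 29*17)=407, (29*23 - -32*36)=1819, (-32*-38 - -13*23)=1515; twice the area = |5569| = 5569; area = 5569/2; answer 5569/2

5569/2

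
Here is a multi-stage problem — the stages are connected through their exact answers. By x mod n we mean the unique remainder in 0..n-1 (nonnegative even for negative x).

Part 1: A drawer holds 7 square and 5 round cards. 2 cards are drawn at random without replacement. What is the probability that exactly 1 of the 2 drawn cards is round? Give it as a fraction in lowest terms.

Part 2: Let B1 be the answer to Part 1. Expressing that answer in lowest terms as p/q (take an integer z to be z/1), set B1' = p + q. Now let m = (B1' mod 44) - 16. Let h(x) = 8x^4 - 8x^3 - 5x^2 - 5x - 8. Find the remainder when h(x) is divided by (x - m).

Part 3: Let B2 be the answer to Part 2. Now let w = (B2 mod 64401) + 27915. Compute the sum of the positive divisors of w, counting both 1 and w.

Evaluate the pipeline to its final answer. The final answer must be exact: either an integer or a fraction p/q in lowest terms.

29484

Part 1: total draws C(12,2) = 66; favorable C(5,1)*C(7,1) = 35; P = 35/66; answer 35/66
Part 2: B1 = 35/66; threaded value p + q = 101; m = -3; remainder = value at the root: 8*(-3)^4 - 8*(-3)^3 - 5*(-3)^2 - 5*(-3)^1 - 8 = (648) + (216) + (-45) + (15) + (-8) = 826; answer 826
Part 3: B2 = 826; w = 28741; 28741 = 41 * 701; sigma = (1 + 41) * (1 + 701) = 42 * 702 = 29484; answer 29484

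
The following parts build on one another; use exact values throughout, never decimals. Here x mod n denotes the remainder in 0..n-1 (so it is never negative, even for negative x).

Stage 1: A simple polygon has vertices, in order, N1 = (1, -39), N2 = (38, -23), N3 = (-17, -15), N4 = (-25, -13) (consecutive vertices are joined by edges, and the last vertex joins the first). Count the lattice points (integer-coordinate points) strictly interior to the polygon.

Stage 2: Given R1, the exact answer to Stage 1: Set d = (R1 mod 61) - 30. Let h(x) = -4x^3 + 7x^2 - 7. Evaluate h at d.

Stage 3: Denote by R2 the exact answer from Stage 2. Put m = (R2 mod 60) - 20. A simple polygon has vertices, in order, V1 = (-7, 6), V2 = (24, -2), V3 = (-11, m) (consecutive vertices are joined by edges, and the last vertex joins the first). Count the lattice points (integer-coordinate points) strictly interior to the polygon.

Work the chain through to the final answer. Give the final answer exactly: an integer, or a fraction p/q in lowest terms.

30

Stage 1: cross terms: (1*-23 - 38*-39)=1459, (38*-15 - -17*-23)=-961, (-17*-13 - -25*-15)=-154, (-25*-39 - 1*-13)=988; twice the area = |1332| = 1332; area = 666; boundary points = 1 + 1 + 2 + 26 = 30; strictly interior points = area - boundary/2 + 1 = 652; answer 652
Stage 2: R1 = 652; d = 12; -4*(12)^3 + 7*(12)^2 - 7 = (-6912) + (1008) + (-7) = -5911; answer -5911
Stage 3: R2 = -5911; m = 9; cross terms: (-7*-2 - 24*6)=-130, (24*9 - -11*-2)=194, (-11*6 - -7*9)=-3; twice the area = |61| = 61; area = 61/2; boundary points = 1 + 1 + 1 = 3; strictly interior points = area - boundary/2 + 1 = 30; answer 30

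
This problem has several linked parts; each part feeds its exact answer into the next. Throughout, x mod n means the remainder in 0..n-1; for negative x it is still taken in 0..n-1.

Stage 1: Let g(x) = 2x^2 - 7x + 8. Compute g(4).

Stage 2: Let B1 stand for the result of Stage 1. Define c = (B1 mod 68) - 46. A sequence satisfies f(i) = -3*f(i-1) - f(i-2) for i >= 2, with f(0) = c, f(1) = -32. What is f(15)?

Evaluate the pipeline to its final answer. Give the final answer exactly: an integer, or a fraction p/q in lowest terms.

Stage 1: 2*(4)^2 - 7*(4)^1 + 8 = (32) + (-28) + (8) = 12; answer 12
Stage 2: B1 = 12; c = -34; f(2) = -3*(-32) - 1*(-34) = 130; iterating: f(2)=130, f(3)=-358, f(4)=944, f(5)=-2474, f(6)=6478, f(7)=-16960, f(8)=44402, f(9)=-116246, f(10)=304336, f(11)=-796762, f(12)=2085950, f(13)=-5461088, f(14)=14297314, f(15)=-37430854; answer -37430854

-37430854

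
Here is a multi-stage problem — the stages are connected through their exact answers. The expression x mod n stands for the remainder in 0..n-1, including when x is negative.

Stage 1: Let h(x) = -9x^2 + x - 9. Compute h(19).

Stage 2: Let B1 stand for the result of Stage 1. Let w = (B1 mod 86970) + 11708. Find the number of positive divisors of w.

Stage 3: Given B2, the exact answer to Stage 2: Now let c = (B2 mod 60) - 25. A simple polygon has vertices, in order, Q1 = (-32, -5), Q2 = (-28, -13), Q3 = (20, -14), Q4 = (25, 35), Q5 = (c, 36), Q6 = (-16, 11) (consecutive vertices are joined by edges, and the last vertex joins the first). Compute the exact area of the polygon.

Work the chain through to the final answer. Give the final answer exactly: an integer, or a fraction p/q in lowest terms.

2147

Stage 1: -9*(19)^2 + 1*(19)^1 - 9 = (-3249) + (19) + (-9) = -3239; answer -3239
Stage 2: B1 = -3239; w = 95439; 95439 = 3 * 29 * 1097; number of divisors = (1+1) * (1+1) * (1+1) = 8; answer 8
Stage 3: B2 = 8; c = -17; cross terms: (-32*-13 - -28*-5)=276, (-28*-14 - 20*-13)=652, (20*35 - 25*-14)=1050, (25*36 - -17*35)=1495, (-17*11 - -16*36)=389, (-16*-5 - -32*11)=432; twice the area = |4294| = 4294; area = 2147; answer 2147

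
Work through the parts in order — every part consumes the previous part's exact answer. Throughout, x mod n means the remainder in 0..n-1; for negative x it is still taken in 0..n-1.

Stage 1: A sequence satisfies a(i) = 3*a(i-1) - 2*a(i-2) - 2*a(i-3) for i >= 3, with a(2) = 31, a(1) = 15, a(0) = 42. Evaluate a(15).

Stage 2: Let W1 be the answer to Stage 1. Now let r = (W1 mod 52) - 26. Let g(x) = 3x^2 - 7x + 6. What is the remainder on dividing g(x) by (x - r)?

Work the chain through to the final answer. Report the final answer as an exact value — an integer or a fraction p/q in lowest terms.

2

Stage 1: a(3) = 3*(31) - 2*(15) - 2*(42) = -21; iterating: a(3)=-21, a(4)=-155, a(5)=-485, a(6)=-1103, a(7)=-2029, a(8)=-2911, a(9)=-2469, a(10)=2473, a(11)=18179, a(12)=54529, a(13)=122283, a(14)=221433, a(15)=310675; answer 310675
Stage 2: W1 = 310675; r = 1; remainder = value at the root: 3*(1)^2 - 7*(1)^1 + 6 = (3) + (-7) + (6) = 2; answer 2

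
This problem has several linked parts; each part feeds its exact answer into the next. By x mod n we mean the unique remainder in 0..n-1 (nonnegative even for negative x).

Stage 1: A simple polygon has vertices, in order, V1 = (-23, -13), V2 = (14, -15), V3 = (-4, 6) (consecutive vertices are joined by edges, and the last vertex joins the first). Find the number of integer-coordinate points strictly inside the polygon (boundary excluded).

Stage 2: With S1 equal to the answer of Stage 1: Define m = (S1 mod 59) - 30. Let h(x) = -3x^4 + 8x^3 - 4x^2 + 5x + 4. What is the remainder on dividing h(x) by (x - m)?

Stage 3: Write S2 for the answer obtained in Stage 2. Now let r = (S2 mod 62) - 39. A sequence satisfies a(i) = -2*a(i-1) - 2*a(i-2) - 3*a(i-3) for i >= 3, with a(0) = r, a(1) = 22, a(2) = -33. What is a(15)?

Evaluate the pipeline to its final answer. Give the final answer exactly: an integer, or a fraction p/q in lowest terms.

Stage 1: cross terms: (-23*-15 - 14*-13)=527, (14*6 - -4*-15)=24, (-4*-13 - -23*6)=190; twice the area = |741| = 741; area = 741/2; boundary points = 1 + 3 + 19 = 23; strictly interior points = area - boundary/2 + 1 = 360; answer 360
Stage 2: S1 = 360; m = -24; remainder = value at the root: -3*(-24)^4 + 8*(-24)^3 - 4*(-24)^2 + 5*(-24)^1 + 4 = (-995328) + (-110592) + (-2304) + (-120) + (4) = -1108340; answer -1108340
Stage 3: S2 = -1108340; r = -5; a(3) = -2*(-33) - 2*(22) - 3*(-5) = 37; iterating: a(3)=37, a(4)=-74, a(5)=173, a(6)=-309, a(7)=494, a(8)=-889, a(9)=1717, a(10)=-3138, a(11)=5509, a(12)=-9893, a(13)=18182, a(14)=-33105, a(15)=59525; answer 59525

59525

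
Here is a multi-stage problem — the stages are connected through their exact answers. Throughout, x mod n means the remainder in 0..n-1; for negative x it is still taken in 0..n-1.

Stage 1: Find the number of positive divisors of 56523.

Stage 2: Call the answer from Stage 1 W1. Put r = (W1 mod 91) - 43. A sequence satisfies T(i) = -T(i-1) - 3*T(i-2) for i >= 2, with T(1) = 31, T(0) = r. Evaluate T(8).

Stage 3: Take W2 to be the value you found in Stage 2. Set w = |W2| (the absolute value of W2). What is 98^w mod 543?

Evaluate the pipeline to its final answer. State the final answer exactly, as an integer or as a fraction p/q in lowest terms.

Stage 1: 56523 = 3 * 83 * 227; number of divisors = (1+1) * (1+1) * (1+1) = 8; answer 8
Stage 2: W1 = 8; r = -35; T(2) = -1*(31) - 3*(-35) = 74; iterating: T(2)=74, T(3)=-167, T(4)=-55, T(5)=556, T(6)=-391, T(7)=-1277, T(8)=2450; answer 2450
Stage 3: W2 = 2450; w = 2450; squarings mod 543: 98^1=98, 98^2=373, 98^4=121, 98^8=523, 98^16=400, 98^32=358, 98^64=16, 98^128=256, 98^256=376, 98^512=196, 98^1024=406, 98^2048=307; 98^2450 = 98^2 * 98^16 * 98^128 * 98^256 * 98^2048 = 289 (mod 543); answer 289

289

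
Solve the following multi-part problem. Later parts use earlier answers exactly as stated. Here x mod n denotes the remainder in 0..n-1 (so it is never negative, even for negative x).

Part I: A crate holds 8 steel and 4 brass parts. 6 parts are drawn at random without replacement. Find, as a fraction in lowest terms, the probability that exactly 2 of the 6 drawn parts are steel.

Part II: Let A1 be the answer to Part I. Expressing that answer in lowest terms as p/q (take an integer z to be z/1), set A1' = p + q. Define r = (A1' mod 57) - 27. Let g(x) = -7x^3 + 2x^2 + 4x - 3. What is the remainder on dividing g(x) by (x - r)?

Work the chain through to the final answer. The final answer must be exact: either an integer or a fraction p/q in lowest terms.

-2278

Part I: total draws C(12,6) = 924; favorable C(8,2)*C(4,4) = 28; P = 1/33; answer 1/33
Part II: A1 = 1/33; threaded value p + q = 34; r = 7; remainder = value at the root: -7*(7)^3 + 2*(7)^2 + 4*(7)^1 - 3 = (-2401) + (98) + (28) + (-3) = -2278; answer -2278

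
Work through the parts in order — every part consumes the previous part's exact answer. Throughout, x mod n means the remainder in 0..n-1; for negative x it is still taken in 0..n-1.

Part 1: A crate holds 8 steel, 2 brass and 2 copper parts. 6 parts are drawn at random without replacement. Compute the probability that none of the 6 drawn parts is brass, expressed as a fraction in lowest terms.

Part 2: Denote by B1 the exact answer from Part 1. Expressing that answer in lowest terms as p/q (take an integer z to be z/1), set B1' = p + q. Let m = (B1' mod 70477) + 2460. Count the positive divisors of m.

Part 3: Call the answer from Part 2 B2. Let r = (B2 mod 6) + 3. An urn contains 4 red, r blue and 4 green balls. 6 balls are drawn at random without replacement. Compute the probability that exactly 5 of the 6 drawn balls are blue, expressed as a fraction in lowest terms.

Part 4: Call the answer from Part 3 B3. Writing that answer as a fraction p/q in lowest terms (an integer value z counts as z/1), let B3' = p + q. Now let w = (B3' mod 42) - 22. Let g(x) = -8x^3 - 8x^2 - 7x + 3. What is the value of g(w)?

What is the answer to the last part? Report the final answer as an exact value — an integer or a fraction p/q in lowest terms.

Part 1: total draws C(12,6) = 924; favorable C(10,6) = 210; P = 5/22; answer 5/22
Part 2: B1 = 5/22; threaded value p + q = 27; m = 2487; 2487 = 3 * 829; number of divisors = (1+1) * (1+1) = 4; answer 4
Part 3: B2 = 4; r = 7; total draws C(15,6) = 5005; favorable C(7,5)*C(8,1) = 168; P = 24/715; answer 24/715
Part 4: B3 = 24/715; threaded value p + q = 739; w = 3; -8*(3)^3 - 8*(3)^2 - 7*(3)^1 + 3 = (-216) + (-72) + (-21) + (3) = -306; answer -306

-306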